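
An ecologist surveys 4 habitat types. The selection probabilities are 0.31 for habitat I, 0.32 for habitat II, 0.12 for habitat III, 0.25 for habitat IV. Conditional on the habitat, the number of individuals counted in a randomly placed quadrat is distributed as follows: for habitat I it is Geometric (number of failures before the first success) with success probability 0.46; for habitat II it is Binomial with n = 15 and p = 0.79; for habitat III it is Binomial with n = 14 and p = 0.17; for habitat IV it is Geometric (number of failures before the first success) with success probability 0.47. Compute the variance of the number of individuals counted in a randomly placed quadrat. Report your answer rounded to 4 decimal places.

Per component, I: μ=1.17391, E[X²]=3.93006; II: μ=11.85, E[X²]=142.911; III: μ=2.38, E[X²]=7.6398; IV: μ=1.12766, E[X²]=3.67089.
E[X] = 0.31·1.17391 + 0.32·11.85 + 0.12·2.38 + 0.25·1.12766 = 4.72343.
E[X²] = 0.31·3.93006 + 0.32·142.911 + 0.12·7.6398 + 0.25·3.67089 = 48.7843.
Var(X) = E[X²] − (E[X])² = 48.7843 − 22.3108 = 26.4736.

26.4736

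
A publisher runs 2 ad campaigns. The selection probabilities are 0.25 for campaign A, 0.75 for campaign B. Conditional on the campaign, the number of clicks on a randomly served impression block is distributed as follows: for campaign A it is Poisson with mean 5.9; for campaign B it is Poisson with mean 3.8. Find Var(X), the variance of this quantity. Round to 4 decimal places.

5.1519

Per component, A: μ=5.9, E[X²]=40.71; B: μ=3.8, E[X²]=18.24.
E[X] = 0.25·5.9 + 0.75·3.8 = 4.325.
E[X²] = 0.25·40.71 + 0.75·18.24 = 23.8575.
Var(X) = E[X²] − (E[X])² = 23.8575 − 18.7056 = 5.15188.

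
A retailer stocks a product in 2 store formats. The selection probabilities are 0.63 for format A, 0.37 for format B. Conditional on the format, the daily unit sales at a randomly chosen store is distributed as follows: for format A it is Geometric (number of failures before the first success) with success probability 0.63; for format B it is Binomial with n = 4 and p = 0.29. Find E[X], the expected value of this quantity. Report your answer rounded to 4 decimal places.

Component means — A: 0.587302; B: 1.16.
E[X] = 0.63·0.587302 + 0.37·1.16 = 0.7992.

0.7992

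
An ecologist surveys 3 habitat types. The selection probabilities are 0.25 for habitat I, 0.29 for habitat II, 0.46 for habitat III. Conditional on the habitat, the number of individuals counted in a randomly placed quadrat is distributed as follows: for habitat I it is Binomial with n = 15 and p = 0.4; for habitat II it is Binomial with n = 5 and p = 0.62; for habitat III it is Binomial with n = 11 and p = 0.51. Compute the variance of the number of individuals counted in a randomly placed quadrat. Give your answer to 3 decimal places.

Per component, I: μ=6, E[X²]=39.6; II: μ=3.1, E[X²]=10.788; III: μ=5.61, E[X²]=34.221.
E[X] = 0.25·6 + 0.29·3.1 + 0.46·5.61 = 4.9796.
E[X²] = 0.25·39.6 + 0.29·10.788 + 0.46·34.221 = 28.7702.
Var(X) = E[X²] − (E[X])² = 28.7702 − 24.7964 = 3.97376.

3.974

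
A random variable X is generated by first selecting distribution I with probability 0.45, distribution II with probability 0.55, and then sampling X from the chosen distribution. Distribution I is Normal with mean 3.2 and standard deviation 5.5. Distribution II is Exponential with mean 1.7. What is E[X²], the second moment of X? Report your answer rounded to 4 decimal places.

21.3995

For each component E[X²] = Var + (mean)², giving I: 40.49; II: 5.78.
Overall E[X²] = 0.45·40.49 + 0.55·5.78 = 21.3995.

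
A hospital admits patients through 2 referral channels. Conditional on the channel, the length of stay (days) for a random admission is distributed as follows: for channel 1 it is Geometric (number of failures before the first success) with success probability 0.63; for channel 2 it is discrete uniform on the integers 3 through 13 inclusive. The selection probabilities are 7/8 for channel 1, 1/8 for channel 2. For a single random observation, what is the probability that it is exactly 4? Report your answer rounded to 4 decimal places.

Conditional on each channel, P(X = 4): 1: 0.0118072; 2: 0.0909091.
By total probability, P(X = 4) = 0.875·0.0118072 + 0.125·0.0909091 = 0.0216949.

0.0217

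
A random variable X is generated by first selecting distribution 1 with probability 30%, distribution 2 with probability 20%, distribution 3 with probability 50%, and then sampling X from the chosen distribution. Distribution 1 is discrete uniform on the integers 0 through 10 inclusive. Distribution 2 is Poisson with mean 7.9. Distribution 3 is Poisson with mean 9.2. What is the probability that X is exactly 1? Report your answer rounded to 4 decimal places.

0.0283

Conditional on each component, P(X = 1): 1: 0.0909091; 2: 0.00292887; 3: 0.000929562.
By total probability, P(X = 1) = 0.3·0.0909091 + 0.2·0.00292887 + 0.5·0.000929562 = 0.0283233.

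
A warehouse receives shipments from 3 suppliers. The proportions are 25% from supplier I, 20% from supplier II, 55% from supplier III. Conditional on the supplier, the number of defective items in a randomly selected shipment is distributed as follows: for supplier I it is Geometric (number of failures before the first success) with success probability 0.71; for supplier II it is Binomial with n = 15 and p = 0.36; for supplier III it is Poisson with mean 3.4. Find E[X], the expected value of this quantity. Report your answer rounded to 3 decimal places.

3.052

Component means — I: 0.408451; II: 5.4; III: 3.4.
E[X] = 0.25·0.408451 + 0.2·5.4 + 0.55·3.4 = 3.05211.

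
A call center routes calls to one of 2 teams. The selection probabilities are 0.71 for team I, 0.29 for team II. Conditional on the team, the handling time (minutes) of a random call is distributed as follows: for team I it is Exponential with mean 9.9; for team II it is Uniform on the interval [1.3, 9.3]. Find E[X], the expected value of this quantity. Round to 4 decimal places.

Component means — I: 9.9; II: 5.3.
E[X] = 0.71·9.9 + 0.29·5.3 = 8.566.

8.5660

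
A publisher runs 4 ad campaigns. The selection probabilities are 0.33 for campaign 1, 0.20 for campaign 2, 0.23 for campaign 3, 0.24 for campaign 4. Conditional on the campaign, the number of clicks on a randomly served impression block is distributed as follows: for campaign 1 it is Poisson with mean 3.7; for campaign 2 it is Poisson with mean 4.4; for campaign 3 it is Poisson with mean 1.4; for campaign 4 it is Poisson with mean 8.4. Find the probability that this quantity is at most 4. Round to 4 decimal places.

Conditional on each campaign, P(X ≤ 4): 1: 0.687219; 2: 0.551184; 3: 0.985747; 4: 0.0789083.
By total probability, P(X ≤ 4) = 0.33·0.687219 + 0.2·0.551184 + 0.23·0.985747 + 0.24·0.0789083 = 0.582679.

0.5827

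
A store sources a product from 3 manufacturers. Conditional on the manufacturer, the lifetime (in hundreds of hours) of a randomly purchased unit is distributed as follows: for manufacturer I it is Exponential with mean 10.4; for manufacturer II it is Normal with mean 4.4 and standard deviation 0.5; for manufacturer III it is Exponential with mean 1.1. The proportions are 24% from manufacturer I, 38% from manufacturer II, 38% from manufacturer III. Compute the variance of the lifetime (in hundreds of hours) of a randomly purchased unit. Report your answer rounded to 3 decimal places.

Per component, I: μ=10.4, E[X²]=216.32; II: μ=4.4, E[X²]=19.61; III: μ=1.1, E[X²]=2.42.
E[X] = 0.24·10.4 + 0.38·4.4 + 0.38·1.1 = 4.586.
E[X²] = 0.24·216.32 + 0.38·19.61 + 0.38·2.42 = 60.2882.
Var(X) = E[X²] − (E[X])² = 60.2882 − 21.0314 = 39.2568.

39.257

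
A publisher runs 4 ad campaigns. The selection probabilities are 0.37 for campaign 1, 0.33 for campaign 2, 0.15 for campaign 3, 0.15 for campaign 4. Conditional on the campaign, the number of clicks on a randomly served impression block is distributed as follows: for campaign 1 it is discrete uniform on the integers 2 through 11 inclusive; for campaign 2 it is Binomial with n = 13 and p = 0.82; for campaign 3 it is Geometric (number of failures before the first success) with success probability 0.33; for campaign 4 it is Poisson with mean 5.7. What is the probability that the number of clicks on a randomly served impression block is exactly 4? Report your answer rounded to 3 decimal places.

Conditional on each campaign, P(X = 4): 1: 0.1; 2: 6.4123e-05; 3: 0.0664987; 4: 0.147167.
By total probability, P(X = 4) = 0.37·0.1 + 0.33·6.4123e-05 + 0.15·0.0664987 + 0.15·0.147167 = 0.069071.

0.069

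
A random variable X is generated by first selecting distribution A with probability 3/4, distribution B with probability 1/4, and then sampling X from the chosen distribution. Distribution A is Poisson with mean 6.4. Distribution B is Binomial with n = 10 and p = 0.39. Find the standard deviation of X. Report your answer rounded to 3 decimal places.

2.563

Per component, A: μ=6.4, E[X²]=47.36; B: μ=3.9, E[X²]=17.589.
E[X] = 0.75·6.4 + 0.25·3.9 = 5.775.
E[X²] = 0.75·47.36 + 0.25·17.589 = 39.9173.
Var(X) = E[X²] − (E[X])² = 39.9173 − 33.3506 = 6.56663.
SD(X) = √6.56663 = 2.56254.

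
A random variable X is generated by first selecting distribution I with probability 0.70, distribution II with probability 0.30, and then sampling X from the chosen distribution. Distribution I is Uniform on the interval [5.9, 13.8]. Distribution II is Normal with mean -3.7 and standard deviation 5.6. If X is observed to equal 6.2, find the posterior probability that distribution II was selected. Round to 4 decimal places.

Likelihoods f(6.2 | ·): I: 0.126582; II: 0.0149303.
Posterior ∝ prior × likelihood. Numerator for II: 0.3·0.0149303 = 0.00447908.
Normalizing constant: 0.7·0.126582 + 0.3·0.0149303 = 0.0930867.
P(II | observation) = 0.00447908 / 0.0930867 = 0.0481173.

0.0481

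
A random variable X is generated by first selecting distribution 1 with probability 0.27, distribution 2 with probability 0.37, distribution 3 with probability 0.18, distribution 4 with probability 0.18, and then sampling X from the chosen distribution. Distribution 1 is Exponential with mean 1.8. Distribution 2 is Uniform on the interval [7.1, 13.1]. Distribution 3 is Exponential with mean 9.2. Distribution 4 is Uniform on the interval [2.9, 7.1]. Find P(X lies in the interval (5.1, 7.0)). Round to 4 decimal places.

Conditional on each component, P(5.1 < X < 7.0): 1: 0.0383484; 2: 0; 3: 0.107187; 4: 0.452381.
By total probability, P(5.1 < X < 7.0) = 0.27·0.0383484 + 0.37·0 + 0.18·0.107187 + 0.18·0.452381 = 0.111076.

0.1111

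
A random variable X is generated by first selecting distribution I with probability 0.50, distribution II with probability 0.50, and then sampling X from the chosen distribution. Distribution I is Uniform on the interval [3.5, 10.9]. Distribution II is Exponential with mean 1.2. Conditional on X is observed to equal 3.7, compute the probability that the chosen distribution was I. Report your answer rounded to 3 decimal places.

0.780

Likelihoods f(3.7 | ·): I: 0.135135; II: 0.0381719.
Posterior ∝ prior × likelihood. Numerator for I: 0.5·0.135135 = 0.0675676.
Normalizing constant: 0.5·0.135135 + 0.5·0.0381719 = 0.0866535.
P(I | observation) = 0.0675676 / 0.0866535 = 0.779744.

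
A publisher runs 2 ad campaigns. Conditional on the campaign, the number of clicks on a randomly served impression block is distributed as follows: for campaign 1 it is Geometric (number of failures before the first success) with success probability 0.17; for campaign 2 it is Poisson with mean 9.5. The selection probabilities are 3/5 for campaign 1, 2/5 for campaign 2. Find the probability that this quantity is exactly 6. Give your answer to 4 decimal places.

0.0639

Conditional on each campaign, P(X = 6): 1: 0.0555799; 2: 0.0764208.
By total probability, P(X = 6) = 0.6·0.0555799 + 0.4·0.0764208 = 0.0639162.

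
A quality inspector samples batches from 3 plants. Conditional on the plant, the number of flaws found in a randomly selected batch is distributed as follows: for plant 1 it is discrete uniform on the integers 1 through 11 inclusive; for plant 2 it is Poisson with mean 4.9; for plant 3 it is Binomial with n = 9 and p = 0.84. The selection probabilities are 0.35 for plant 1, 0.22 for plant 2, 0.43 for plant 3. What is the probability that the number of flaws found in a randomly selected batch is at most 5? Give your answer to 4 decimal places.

Conditional on each plant, P(X ≤ 5): 1: 0.454545; 2: 0.633501; 3: 0.0420187.
By total probability, P(X ≤ 5) = 0.35·0.454545 + 0.22·0.633501 + 0.43·0.0420187 = 0.316529.

0.3165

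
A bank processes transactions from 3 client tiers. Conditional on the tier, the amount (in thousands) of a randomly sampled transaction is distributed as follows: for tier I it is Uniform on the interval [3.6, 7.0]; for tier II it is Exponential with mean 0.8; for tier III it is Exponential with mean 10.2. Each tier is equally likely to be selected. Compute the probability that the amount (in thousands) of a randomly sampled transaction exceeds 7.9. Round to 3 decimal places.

0.154

Conditional on each tier, P(X > 7.9): I: 0; II: 5.14449e-05; III: 0.46093.
By total probability, P(X > 7.9) = 0.333333·0 + 0.333333·5.14449e-05 + 0.333333·0.46093 = 0.15366.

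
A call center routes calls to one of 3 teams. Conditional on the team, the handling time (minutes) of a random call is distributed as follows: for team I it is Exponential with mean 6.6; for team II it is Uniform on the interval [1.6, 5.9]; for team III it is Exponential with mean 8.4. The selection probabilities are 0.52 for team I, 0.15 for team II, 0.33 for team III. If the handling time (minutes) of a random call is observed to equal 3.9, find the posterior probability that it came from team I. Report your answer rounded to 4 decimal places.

Likelihoods f(3.9 | ·): I: 0.0839127; II: 0.232558; III: 0.0748314.
Posterior ∝ prior × likelihood. Numerator for I: 0.52·0.0839127 = 0.0436346.
Normalizing constant: 0.52·0.0839127 + 0.15·0.232558 + 0.33·0.0748314 = 0.103213.
P(I | observation) = 0.0436346 / 0.103213 = 0.422764.

0.4228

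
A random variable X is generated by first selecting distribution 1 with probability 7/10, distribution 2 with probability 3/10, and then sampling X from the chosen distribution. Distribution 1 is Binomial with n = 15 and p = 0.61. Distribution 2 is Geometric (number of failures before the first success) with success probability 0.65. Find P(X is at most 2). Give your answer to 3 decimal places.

Conditional on each component, P(X ≤ 2): 1: 0.00020663; 2: 0.957125.
By total probability, P(X ≤ 2) = 0.7·0.00020663 + 0.3·0.957125 = 0.287282.

0.287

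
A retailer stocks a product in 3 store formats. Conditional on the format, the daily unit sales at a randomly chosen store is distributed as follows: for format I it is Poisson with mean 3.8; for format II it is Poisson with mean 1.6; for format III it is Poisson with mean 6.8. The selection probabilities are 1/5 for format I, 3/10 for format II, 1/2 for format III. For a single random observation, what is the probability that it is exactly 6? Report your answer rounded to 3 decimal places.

0.097

Conditional on each format, P(X = 6): I: 0.0935513; II: 0.00470453; III: 0.152939.
By total probability, P(X = 6) = 0.2·0.0935513 + 0.3·0.00470453 + 0.5·0.152939 = 0.0965912.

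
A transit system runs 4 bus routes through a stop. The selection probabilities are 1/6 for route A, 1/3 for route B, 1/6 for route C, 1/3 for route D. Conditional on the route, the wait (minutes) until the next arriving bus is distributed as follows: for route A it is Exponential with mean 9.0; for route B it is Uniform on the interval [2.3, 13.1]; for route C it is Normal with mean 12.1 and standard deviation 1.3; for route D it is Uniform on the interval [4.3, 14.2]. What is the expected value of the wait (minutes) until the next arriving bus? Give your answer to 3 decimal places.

Component means — A: 9; B: 7.7; C: 12.1; D: 9.25.
E[X] = 0.166667·9 + 0.333333·7.7 + 0.166667·12.1 + 0.333333·9.25 = 9.16667.

9.167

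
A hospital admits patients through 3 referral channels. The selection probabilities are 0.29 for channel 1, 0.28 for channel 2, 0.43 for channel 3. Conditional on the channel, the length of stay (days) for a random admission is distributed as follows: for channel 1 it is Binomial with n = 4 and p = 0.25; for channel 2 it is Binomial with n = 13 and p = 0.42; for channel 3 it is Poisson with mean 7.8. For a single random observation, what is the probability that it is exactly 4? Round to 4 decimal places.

0.0746

Conditional on each channel, P(X = 4): 1: 0.00390625; 2: 0.165255; 3: 0.0631932.
By total probability, P(X = 4) = 0.29·0.00390625 + 0.28·0.165255 + 0.43·0.0631932 = 0.0745773.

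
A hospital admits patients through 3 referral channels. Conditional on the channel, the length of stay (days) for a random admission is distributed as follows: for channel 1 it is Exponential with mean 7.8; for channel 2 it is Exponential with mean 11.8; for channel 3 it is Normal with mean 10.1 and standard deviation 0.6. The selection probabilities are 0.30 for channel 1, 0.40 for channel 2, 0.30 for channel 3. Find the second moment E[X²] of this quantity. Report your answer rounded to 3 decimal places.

For each component E[X²] = Var + (mean)², giving 1: 121.68; 2: 278.48; 3: 102.37.
Overall E[X²] = 0.3·121.68 + 0.4·278.48 + 0.3·102.37 = 178.607.

178.607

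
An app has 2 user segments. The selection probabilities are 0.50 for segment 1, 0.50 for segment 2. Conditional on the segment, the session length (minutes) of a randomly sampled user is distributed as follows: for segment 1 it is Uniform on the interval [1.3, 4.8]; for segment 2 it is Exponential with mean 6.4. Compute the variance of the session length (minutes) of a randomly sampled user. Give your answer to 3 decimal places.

Per component, 1: μ=3.05, E[X²]=10.3233; 2: μ=6.4, E[X²]=81.92.
E[X] = 0.5·3.05 + 0.5·6.4 = 4.725.
E[X²] = 0.5·10.3233 + 0.5·81.92 = 46.1217.
Var(X) = E[X²] − (E[X])² = 46.1217 − 22.3256 = 23.796.

23.796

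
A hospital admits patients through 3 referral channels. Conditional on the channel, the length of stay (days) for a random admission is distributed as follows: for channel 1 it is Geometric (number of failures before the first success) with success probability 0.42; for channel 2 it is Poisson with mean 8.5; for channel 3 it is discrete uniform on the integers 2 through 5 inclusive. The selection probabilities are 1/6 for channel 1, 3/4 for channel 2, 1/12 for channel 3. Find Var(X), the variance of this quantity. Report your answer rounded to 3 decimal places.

14.987

Per component, 1: μ=1.38095, E[X²]=5.19501; 2: μ=8.5, E[X²]=80.75; 3: μ=3.5, E[X²]=13.5.
E[X] = 0.166667·1.38095 + 0.75·8.5 + 0.0833333·3.5 = 6.89683.
E[X²] = 0.166667·5.19501 + 0.75·80.75 + 0.0833333·13.5 = 62.5533.
Var(X) = E[X²] − (E[X])² = 62.5533 − 47.5662 = 14.9871.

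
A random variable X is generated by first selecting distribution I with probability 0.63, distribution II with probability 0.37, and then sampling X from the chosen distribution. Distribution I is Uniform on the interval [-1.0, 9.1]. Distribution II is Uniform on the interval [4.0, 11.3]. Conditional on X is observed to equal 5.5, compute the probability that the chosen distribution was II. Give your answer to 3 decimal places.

Likelihoods f(5.5 | ·): I: 0.0990099; II: 0.136986.
Posterior ∝ prior × likelihood. Numerator for II: 0.37·0.136986 = 0.0506849.
Normalizing constant: 0.63·0.0990099 + 0.37·0.136986 = 0.113061.
P(II | observation) = 0.0506849 / 0.113061 = 0.448297.

0.448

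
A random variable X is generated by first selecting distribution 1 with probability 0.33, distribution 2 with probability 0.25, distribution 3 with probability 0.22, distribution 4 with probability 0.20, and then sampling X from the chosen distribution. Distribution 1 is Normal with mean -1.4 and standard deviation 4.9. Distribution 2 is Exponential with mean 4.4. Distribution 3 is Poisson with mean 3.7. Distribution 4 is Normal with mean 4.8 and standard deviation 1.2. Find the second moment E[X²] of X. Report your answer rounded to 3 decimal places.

26.972

For each component E[X²] = Var + (mean)², giving 1: 25.97; 2: 38.72; 3: 17.39; 4: 24.48.
Overall E[X²] = 0.33·25.97 + 0.25·38.72 + 0.22·17.39 + 0.2·24.48 = 26.9719.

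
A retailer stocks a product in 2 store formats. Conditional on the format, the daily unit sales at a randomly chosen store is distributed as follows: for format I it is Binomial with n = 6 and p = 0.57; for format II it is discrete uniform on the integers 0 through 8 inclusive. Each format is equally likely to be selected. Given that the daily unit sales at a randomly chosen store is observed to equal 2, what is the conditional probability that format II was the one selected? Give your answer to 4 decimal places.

0.4001

Likelihoods P(X=2 | ·): I: 0.166615; II: 0.111111.
Posterior ∝ prior × likelihood. Numerator for II: 0.5·0.111111 = 0.0555556.
Normalizing constant: 0.5·0.166615 + 0.5·0.111111 = 0.138863.
P(II | observation) = 0.0555556 / 0.138863 = 0.400074.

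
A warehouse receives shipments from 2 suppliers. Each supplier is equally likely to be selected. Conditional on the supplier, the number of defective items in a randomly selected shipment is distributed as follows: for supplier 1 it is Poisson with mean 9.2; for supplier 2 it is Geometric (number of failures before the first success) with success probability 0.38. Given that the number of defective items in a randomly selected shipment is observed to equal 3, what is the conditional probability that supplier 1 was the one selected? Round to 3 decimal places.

Likelihoods P(X=3 | ·): 1: 0.013113; 2: 0.0905646.
Posterior ∝ prior × likelihood. Numerator for 1: 0.5·0.013113 = 0.00655651.
Normalizing constant: 0.5·0.013113 + 0.5·0.0905646 = 0.0518388.
P(1 | observation) = 0.00655651 / 0.0518388 = 0.126479.

0.126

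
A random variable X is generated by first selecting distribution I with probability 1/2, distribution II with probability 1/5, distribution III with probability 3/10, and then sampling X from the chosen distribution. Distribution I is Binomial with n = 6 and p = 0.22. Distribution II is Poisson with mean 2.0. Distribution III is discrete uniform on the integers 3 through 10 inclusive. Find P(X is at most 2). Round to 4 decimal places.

Conditional on each component, P(X ≤ 2): I: 0.875036; II: 0.676676; III: 0.
By total probability, P(X ≤ 2) = 0.5·0.875036 + 0.2·0.676676 + 0.3·0 = 0.572853.

0.5729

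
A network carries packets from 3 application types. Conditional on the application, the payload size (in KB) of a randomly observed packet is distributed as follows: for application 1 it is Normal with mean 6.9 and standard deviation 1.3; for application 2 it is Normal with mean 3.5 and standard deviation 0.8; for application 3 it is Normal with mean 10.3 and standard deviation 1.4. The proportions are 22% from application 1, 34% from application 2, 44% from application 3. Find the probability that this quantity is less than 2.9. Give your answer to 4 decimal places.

0.0773

Conditional on each application, P(X < 2.9): 1: 0.00104575; 2: 0.226627; 3: 6.26076e-08.
By total probability, P(X < 2.9) = 0.22·0.00104575 + 0.34·0.226627 + 0.44·6.26076e-08 = 0.0772834.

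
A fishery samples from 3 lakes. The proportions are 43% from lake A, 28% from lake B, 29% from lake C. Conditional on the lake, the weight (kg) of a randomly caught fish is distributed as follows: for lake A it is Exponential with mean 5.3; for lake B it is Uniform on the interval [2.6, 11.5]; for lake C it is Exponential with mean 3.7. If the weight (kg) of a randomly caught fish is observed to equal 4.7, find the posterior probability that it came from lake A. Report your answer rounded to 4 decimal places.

0.3847

Likelihoods f(4.7 | ·): A: 0.0777311; B: 0.11236; C: 0.0758799.
Posterior ∝ prior × likelihood. Numerator for A: 0.43·0.0777311 = 0.0334244.
Normalizing constant: 0.43·0.0777311 + 0.28·0.11236 + 0.29·0.0758799 = 0.0868902.
P(A | observation) = 0.0334244 / 0.0868902 = 0.384674.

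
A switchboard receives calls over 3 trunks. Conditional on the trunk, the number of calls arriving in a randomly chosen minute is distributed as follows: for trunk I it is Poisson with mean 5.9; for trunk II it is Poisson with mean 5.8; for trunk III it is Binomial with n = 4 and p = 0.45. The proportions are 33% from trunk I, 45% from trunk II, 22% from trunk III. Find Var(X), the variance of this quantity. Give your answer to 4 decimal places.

Per component, I: μ=5.9, E[X²]=40.71; II: μ=5.8, E[X²]=39.44; III: μ=1.8, E[X²]=4.23.
E[X] = 0.33·5.9 + 0.45·5.8 + 0.22·1.8 = 4.953.
E[X²] = 0.33·40.71 + 0.45·39.44 + 0.22·4.23 = 32.1129.
Var(X) = E[X²] − (E[X])² = 32.1129 − 24.5322 = 7.58069.

7.5807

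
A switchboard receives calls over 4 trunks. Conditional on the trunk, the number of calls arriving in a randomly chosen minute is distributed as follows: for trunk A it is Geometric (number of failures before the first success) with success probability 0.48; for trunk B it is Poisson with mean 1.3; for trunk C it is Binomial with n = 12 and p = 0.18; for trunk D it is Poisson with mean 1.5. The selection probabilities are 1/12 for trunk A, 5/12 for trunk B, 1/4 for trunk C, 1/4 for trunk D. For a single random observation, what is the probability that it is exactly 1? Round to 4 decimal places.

Conditional on each trunk, P(X = 1): A: 0.2496; B: 0.354291; C: 0.243448; D: 0.334695.
By total probability, P(X = 1) = 0.0833333·0.2496 + 0.416667·0.354291 + 0.25·0.243448 + 0.25·0.334695 = 0.312957.

0.3130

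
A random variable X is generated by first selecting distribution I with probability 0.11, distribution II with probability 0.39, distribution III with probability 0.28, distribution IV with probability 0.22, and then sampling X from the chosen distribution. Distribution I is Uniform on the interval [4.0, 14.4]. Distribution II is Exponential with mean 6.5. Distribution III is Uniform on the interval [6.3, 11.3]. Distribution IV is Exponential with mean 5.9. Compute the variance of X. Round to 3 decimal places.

Per component, I: μ=9.2, E[X²]=93.6533; II: μ=6.5, E[X²]=84.5; III: μ=8.8, E[X²]=79.5233; IV: μ=5.9, E[X²]=69.62.
E[X] = 0.11·9.2 + 0.39·6.5 + 0.28·8.8 + 0.22·5.9 = 7.309.
E[X²] = 0.11·93.6533 + 0.39·84.5 + 0.28·79.5233 + 0.22·69.62 = 80.8398.
Var(X) = E[X²] − (E[X])² = 80.8398 − 53.4215 = 27.4183.

27.418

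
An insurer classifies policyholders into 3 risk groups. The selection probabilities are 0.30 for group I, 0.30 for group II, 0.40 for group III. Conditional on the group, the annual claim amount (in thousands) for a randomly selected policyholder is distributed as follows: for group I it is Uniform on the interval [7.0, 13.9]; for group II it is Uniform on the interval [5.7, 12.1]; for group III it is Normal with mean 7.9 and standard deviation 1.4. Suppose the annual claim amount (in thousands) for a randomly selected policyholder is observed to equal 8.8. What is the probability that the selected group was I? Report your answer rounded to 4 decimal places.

0.2375

Likelihoods f(8.8 | ·): I: 0.144928; II: 0.15625; III: 0.231762.
Posterior ∝ prior × likelihood. Numerator for I: 0.3·0.144928 = 0.0434783.
Normalizing constant: 0.3·0.144928 + 0.3·0.15625 + 0.4·0.231762 = 0.183058.
P(I | observation) = 0.0434783 / 0.183058 = 0.237511.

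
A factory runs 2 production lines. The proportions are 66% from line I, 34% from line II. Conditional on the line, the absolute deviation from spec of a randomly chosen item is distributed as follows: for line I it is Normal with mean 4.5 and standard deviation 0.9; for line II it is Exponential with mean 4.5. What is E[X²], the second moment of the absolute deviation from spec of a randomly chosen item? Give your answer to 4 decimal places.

For each component E[X²] = Var + (mean)², giving I: 21.06; II: 40.5.
Overall E[X²] = 0.66·21.06 + 0.34·40.5 = 27.6696.

27.6696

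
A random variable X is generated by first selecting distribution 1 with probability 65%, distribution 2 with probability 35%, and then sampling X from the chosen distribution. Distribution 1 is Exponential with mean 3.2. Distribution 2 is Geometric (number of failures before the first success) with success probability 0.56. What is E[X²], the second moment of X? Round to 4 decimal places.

14.0191

For each component E[X²] = Var + (mean)², giving 1: 20.48; 2: 2.02041.
Overall E[X²] = 0.65·20.48 + 0.35·2.02041 = 14.0191.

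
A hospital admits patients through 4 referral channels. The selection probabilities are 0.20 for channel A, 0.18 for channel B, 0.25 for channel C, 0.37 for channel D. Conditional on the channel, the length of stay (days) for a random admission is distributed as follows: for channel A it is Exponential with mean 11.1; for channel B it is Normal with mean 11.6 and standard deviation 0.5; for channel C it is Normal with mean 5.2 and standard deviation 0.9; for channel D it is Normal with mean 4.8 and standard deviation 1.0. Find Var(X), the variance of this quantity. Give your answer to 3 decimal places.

34.884

Per component, A: μ=11.1, E[X²]=246.42; B: μ=11.6, E[X²]=134.81; C: μ=5.2, E[X²]=27.85; D: μ=4.8, E[X²]=24.04.
E[X] = 0.2·11.1 + 0.18·11.6 + 0.25·5.2 + 0.37·4.8 = 7.384.
E[X²] = 0.2·246.42 + 0.18·134.81 + 0.25·27.85 + 0.37·24.04 = 89.4071.
Var(X) = E[X²] − (E[X])² = 89.4071 − 54.5235 = 34.8836.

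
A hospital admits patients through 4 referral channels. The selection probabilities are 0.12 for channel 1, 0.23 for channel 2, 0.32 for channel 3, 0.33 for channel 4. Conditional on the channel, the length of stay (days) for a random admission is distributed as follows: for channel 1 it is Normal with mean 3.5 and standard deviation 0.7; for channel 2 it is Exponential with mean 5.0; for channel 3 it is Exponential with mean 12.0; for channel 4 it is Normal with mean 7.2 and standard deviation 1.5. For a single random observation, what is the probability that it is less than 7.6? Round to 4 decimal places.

Conditional on each channel, P(X < 7.6): 1: 1; 2: 0.781288; 3: 0.469181; 4: 0.605137.
By total probability, P(X < 7.6) = 0.12·1 + 0.23·0.781288 + 0.32·0.469181 + 0.33·0.605137 = 0.649529.

0.6495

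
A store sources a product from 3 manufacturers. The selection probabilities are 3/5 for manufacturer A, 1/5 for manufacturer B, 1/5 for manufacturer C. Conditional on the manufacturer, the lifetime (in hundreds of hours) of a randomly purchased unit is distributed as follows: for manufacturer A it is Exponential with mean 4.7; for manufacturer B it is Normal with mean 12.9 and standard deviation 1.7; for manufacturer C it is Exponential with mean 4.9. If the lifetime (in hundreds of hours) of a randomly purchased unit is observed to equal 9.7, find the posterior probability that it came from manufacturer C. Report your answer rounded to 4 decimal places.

Likelihoods f(9.7 | ·): A: 0.0270142; B: 0.0399074; C: 0.0281889.
Posterior ∝ prior × likelihood. Numerator for C: 0.2·0.0281889 = 0.00563778.
Normalizing constant: 0.6·0.0270142 + 0.2·0.0399074 + 0.2·0.0281889 = 0.0298278.
P(C | observation) = 0.00563778 / 0.0298278 = 0.189011.

0.1890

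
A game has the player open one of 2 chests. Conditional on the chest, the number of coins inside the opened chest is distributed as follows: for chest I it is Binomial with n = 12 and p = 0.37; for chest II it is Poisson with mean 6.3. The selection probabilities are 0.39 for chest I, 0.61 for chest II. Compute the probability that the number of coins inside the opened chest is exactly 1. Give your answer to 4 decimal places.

Conditional on each chest, P(X = 1): I: 0.0275505; II: 0.0115687.
By total probability, P(X = 1) = 0.39·0.0275505 + 0.61·0.0115687 = 0.0178016.

0.0178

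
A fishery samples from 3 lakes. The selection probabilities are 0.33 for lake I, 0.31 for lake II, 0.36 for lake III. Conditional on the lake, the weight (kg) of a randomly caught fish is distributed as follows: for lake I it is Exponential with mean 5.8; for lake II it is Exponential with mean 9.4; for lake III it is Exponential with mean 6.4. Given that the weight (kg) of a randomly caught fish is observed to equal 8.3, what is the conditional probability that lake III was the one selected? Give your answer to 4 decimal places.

Likelihoods f(8.3 | ·): I: 0.0412175; II: 0.0439946; III: 0.0427164.
Posterior ∝ prior × likelihood. Numerator for III: 0.36·0.0427164 = 0.0153779.
Normalizing constant: 0.33·0.0412175 + 0.31·0.0439946 + 0.36·0.0427164 = 0.042618.
P(III | observation) = 0.0153779 / 0.042618 = 0.360831.

0.3608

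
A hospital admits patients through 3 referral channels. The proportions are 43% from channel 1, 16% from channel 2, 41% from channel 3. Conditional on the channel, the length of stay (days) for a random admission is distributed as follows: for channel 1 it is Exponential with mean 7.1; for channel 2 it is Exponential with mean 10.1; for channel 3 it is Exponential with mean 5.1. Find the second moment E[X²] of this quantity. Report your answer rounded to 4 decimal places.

For each component E[X²] = Var + (mean)², giving 1: 100.82; 2: 204.02; 3: 52.02.
Overall E[X²] = 0.43·100.82 + 0.16·204.02 + 0.41·52.02 = 97.324.

97.3240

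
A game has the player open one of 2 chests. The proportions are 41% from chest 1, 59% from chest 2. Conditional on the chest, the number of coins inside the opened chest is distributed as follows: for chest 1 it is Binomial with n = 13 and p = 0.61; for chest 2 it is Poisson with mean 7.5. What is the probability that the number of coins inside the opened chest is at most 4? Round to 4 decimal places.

Conditional on each chest, P(X ≤ 4): 1: 0.0269726; 2: 0.132062.
By total probability, P(X ≤ 4) = 0.41·0.0269726 + 0.59·0.132062 = 0.0889752.

0.0890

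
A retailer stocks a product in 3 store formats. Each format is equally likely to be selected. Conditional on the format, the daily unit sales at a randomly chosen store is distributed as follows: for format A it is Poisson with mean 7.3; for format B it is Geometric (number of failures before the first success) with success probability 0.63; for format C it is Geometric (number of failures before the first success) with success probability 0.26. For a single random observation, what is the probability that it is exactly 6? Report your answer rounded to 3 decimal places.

0.062

Conditional on each format, P(X = 6): A: 0.141989; B: 0.00161641; C: 0.0426937.
By total probability, P(X = 6) = 0.333333·0.141989 + 0.333333·0.00161641 + 0.333333·0.0426937 = 0.0620997.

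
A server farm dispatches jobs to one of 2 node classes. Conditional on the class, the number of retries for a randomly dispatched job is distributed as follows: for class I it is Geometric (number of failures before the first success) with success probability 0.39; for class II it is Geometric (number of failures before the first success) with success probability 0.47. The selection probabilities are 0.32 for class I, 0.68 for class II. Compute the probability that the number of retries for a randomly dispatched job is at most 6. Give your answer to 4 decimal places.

Conditional on each class, P(X ≤ 6): I: 0.968573; II: 0.988253.
By total probability, P(X ≤ 6) = 0.32·0.968573 + 0.68·0.988253 = 0.981955.

0.9820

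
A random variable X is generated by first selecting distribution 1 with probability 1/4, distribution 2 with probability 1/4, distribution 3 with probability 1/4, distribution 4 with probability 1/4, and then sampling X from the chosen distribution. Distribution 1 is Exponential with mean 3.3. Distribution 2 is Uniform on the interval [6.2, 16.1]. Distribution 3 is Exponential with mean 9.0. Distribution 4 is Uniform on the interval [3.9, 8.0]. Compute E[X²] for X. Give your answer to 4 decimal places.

88.2683

For each component E[X²] = Var + (mean)², giving 1: 21.78; 2: 132.49; 3: 162; 4: 36.8033.
Overall E[X²] = 0.25·21.78 + 0.25·132.49 + 0.25·162 + 0.25·36.8033 = 88.2683.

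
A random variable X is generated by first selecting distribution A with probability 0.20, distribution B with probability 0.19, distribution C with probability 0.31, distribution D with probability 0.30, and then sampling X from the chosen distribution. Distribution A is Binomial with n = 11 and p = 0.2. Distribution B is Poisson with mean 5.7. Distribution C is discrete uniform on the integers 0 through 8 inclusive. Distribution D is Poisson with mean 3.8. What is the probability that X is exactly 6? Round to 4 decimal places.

0.0947

Conditional on each component, P(X = 6): A: 0.00968884; B: 0.159382; C: 0.111111; D: 0.0935513.
By total probability, P(X = 6) = 0.2·0.00968884 + 0.19·0.159382 + 0.31·0.111111 + 0.3·0.0935513 = 0.0947301.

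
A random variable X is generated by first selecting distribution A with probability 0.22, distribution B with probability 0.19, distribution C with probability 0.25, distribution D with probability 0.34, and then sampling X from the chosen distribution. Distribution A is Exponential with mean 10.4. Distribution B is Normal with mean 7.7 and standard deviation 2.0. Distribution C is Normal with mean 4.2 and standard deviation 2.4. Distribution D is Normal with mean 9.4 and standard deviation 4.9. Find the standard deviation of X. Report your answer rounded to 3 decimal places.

6.302

Per component, A: μ=10.4, E[X²]=216.32; B: μ=7.7, E[X²]=63.29; C: μ=4.2, E[X²]=23.4; D: μ=9.4, E[X²]=112.37.
E[X] = 0.22·10.4 + 0.19·7.7 + 0.25·4.2 + 0.34·9.4 = 7.997.
E[X²] = 0.22·216.32 + 0.19·63.29 + 0.25·23.4 + 0.34·112.37 = 103.671.
Var(X) = E[X²] − (E[X])² = 103.671 − 63.952 = 39.7193.
SD(X) = √39.7193 = 6.30232.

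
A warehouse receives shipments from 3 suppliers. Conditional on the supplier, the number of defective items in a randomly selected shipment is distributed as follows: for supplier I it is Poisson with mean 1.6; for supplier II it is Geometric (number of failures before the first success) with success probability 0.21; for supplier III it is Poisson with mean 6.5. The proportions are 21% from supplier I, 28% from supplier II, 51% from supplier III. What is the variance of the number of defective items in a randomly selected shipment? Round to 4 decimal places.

12.5838

Per component, I: μ=1.6, E[X²]=4.16; II: μ=3.7619, E[X²]=32.0658; III: μ=6.5, E[X²]=48.75.
E[X] = 0.21·1.6 + 0.28·3.7619 + 0.51·6.5 = 4.70433.
E[X²] = 0.21·4.16 + 0.28·32.0658 + 0.51·48.75 = 34.7145.
Var(X) = E[X²] − (E[X])² = 34.7145 − 22.1308 = 12.5838.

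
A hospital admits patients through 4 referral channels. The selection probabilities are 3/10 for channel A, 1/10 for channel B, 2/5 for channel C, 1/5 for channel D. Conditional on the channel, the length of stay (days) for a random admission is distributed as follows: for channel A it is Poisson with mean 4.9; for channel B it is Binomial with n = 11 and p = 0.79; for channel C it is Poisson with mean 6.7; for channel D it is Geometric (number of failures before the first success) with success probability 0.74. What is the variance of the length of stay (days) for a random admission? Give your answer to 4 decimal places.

11.2621

Per component, A: μ=4.9, E[X²]=28.91; B: μ=8.69, E[X²]=77.341; C: μ=6.7, E[X²]=51.59; D: μ=0.351351, E[X²]=0.598247.
E[X] = 0.3·4.9 + 0.1·8.69 + 0.4·6.7 + 0.2·0.351351 = 5.08927.
E[X²] = 0.3·28.91 + 0.1·77.341 + 0.4·51.59 + 0.2·0.598247 = 37.1627.
Var(X) = E[X²] − (E[X])² = 37.1627 − 25.9007 = 11.2621.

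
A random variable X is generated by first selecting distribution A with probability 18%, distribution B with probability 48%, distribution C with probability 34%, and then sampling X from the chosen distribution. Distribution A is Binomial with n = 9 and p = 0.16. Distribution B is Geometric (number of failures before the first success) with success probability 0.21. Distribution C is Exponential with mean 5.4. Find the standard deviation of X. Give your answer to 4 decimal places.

Per component, A: μ=1.44, E[X²]=3.2832; B: μ=3.7619, E[X²]=32.0658; C: μ=5.4, E[X²]=58.32.
E[X] = 0.18·1.44 + 0.48·3.7619 + 0.34·5.4 = 3.90091.
E[X²] = 0.18·3.2832 + 0.48·32.0658 + 0.34·58.32 = 35.8113.
Var(X) = E[X²] − (E[X])² = 35.8113 − 15.2171 = 20.5942.
SD(X) = √20.5942 = 4.53808.

4.5381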